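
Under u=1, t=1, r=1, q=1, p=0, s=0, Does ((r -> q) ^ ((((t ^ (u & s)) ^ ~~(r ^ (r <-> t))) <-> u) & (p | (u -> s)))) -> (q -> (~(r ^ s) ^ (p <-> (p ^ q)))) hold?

Substituting u=1, t=1, r=1, q=1, p=0, s=0:
r -> q = 1 -> 1 = 1
u & s = 1 & 0 = 0
t ^ (u & s) = 1 ^ 0 = 1
r <-> t = 1 <-> 1 = 1
r ^ (r <-> t) = 1 ^ 1 = 0
~(r ^ (r <-> t)) = ~0 = 1
~~(r ^ (r <-> t)) = ~1 = 0
(t ^ (u & s)) ^ ~~(r ^ (r <-> t)) = 1 ^ 0 = 1
((t ^ (u & s)) ^ ~~(r ^ (r <-> t))) <-> u = 1 <-> 1 = 1
u -> s = 1 -> 0 = 0
p | (u -> s) = 0 | 0 = 0
(((t ^ (u & s)) ^ ~~(r ^ (r <-> t))) <-> u) & (p | (u -> s)) = 1 & 0 = 0
(r -> q) ^ ((((t ^ (u & s)) ^ ~~(r ^ (r <-> t))) <-> u) & (p | (u -> s))) = 1 ^ 0 = 1
r ^ s = 1 ^ 0 = 1
~(r ^ s) = ~1 = 0
p ^ q = 0 ^ 1 = 1
p <-> (p ^ q) = 0 <-> 1 = 0
~(r ^ s) ^ (p <-> (p ^ q)) = 0 ^ 0 = 0
q -> (~(r ^ s) ^ (p <-> (p ^ q))) = 1 -> 0 = 0
((r -> q) ^ ((((t ^ (u & s)) ^ ~~(r ^ (r <-> t))) <-> u) & (p | (u -> s)))) -> (q -> (~(r ^ s) ^ (p <-> (p ^ q)))) = 1 -> 0 = 0

0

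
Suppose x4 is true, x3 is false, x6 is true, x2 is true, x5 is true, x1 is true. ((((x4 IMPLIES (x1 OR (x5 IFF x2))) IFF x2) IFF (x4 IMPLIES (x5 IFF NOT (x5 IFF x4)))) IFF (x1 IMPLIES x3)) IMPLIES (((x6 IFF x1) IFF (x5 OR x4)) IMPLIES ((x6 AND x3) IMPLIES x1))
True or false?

true

Substituting x4=true, x3=false, x6=true, x2=true, x5=true, x1=true:
x5 IFF x2 = true IFF true = true
x1 OR (x5 IFF x2) = true OR true = true
x4 IMPLIES (x1 OR (x5 IFF x2)) = true IMPLIES true = true
(x4 IMPLIES (x1 OR (x5 IFF x2))) IFF x2 = true IFF true = true
x5 IFF x4 = true IFF true = true
NOT (x5 IFF x4) = NOT true = false
x5 IFF NOT (x5 IFF x4) = true IFF false = false
x4 IMPLIES (x5 IFF NOT (x5 IFF x4)) = true IMPLIES false = false
((x4 IMPLIES (x1 OR (x5 IFF x2))) IFF x2) IFF (x4 IMPLIES (x5 IFF NOT (x5 IFF x4))) = true IFF false = false
x1 IMPLIES x3 = true IMPLIES false = false
(((x4 IMPLIES (x1 OR (x5 IFF x2))) IFF x2) IFF (x4 IMPLIES (x5 IFF NOT (x5 IFF x4)))) IFF (x1 IMPLIES x3) = false IFF false = true
x6 IFF x1 = true IFF true = true
x5 OR x4 = true OR true = true
(x6 IFF x1) IFF (x5 OR x4) = true IFF true = true
x6 AND x3 = true AND false = false
(x6 AND x3) IMPLIES x1 = false IMPLIES true = true
((x6 IFF x1) IFF (x5 OR x4)) IMPLIES ((x6 AND x3) IMPLIES x1) = true IMPLIES true = true
((((x4 IMPLIES (x1 OR (x5 IFF x2))) IFF x2) IFF (x4 IMPLIES (x5 IFF NOT (x5 IFF x4)))) IFF (x1 IMPLIES x3)) IMPLIES (((x6 IFF x1) IFF (x5 OR x4)) IMPLIES ((x6 AND x3) IMPLIES x1)) = true IMPLIES true = true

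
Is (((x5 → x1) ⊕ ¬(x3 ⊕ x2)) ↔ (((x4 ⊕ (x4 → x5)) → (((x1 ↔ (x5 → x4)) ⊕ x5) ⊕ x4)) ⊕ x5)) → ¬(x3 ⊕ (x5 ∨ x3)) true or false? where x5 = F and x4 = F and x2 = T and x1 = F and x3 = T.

T

Substituting x5=F, x4=F, x2=T, x1=F, x3=T:
x5 → x1 = F → F = T
x3 ⊕ x2 = T ⊕ T = F
¬(x3 ⊕ x2) = ¬F = T
(x5 → x1) ⊕ ¬(x3 ⊕ x2) = T ⊕ T = F
x4 → x5 = F → F = T
x4 ⊕ (x4 → x5) = F ⊕ T = T
x5 → x4 = F → F = T
x1 ↔ (x5 → x4) = F ↔ T = F
(x1 ↔ (x5 → x4)) ⊕ x5 = F ⊕ F = F
((x1 ↔ (x5 → x4)) ⊕ x5) ⊕ x4 = F ⊕ F = F
(x4 ⊕ (x4 → x5)) → (((x1 ↔ (x5 → x4)) ⊕ x5) ⊕ x4) = T → F = F
((x4 ⊕ (x4 → x5)) → (((x1 ↔ (x5 → x4)) ⊕ x5) ⊕ x4)) ⊕ x5 = F ⊕ F = F
((x5 → x1) ⊕ ¬(x3 ⊕ x2)) ↔ (((x4 ⊕ (x4 → x5)) → (((x1 ↔ (x5 → x4)) ⊕ x5) ⊕ x4)) ⊕ x5) = F ↔ F = T
x5 ∨ x3 = F ∨ T = T
x3 ⊕ (x5 ∨ x3) = T ⊕ T = F
¬(x3 ⊕ (x5 ∨ x3)) = ¬F = T
(((x5 → x1) ⊕ ¬(x3 ⊕ x2)) ↔ (((x4 ⊕ (x4 → x5)) → (((x1 ↔ (x5 → x4)) ⊕ x5) ⊕ x4)) ⊕ x5)) → ¬(x3 ⊕ (x5 ∨ x3)) = T → T = T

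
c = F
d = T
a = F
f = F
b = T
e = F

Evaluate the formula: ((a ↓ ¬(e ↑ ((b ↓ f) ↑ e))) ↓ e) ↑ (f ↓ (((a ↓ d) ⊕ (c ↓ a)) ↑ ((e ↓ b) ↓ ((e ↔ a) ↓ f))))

T

Substituting c=F, d=T, a=F, f=F, b=T, e=F:
b ↓ f = T ↓ F = F
(b ↓ f) ↑ e = F ↑ F = T
e ↑ ((b ↓ f) ↑ e) = F ↑ T = T
¬(e ↑ ((b ↓ f) ↑ e)) = ¬T = F
a ↓ ¬(e ↑ ((b ↓ f) ↑ e)) = F ↓ F = T
(a ↓ ¬(e ↑ ((b ↓ f) ↑ e))) ↓ e = T ↓ F = F
a ↓ d = F ↓ T = F
c ↓ a = F ↓ F = T
(a ↓ d) ⊕ (c ↓ a) = F ⊕ T = T
e ↓ b = F ↓ T = F
e ↔ a = F ↔ F = T
(e ↔ a) ↓ f = T ↓ F = F
(e ↓ b) ↓ ((e ↔ a) ↓ f) = F ↓ F = T
((a ↓ d) ⊕ (c ↓ a)) ↑ ((e ↓ b) ↓ ((e ↔ a) ↓ f)) = T ↑ T = F
f ↓ (((a ↓ d) ⊕ (c ↓ a)) ↑ ((e ↓ b) ↓ ((e ↔ a) ↓ f))) = F ↓ F = T
((a ↓ ¬(e ↑ ((b ↓ f) ↑ e))) ↓ e) ↑ (f ↓ (((a ↓ d) ⊕ (c ↓ a)) ↑ ((e ↓ b) ↓ ((e ↔ a) ↓ f)))) = F ↑ T = T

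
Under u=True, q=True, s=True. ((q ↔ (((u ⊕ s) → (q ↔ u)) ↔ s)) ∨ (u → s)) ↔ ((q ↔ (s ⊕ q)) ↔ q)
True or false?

False

u ⊕ s = True ⊕ True = False
q ↔ u = True ↔ True = True
(u ⊕ s) → (q ↔ u) = False → True = True
((u ⊕ s) → (q ↔ u)) ↔ s = True ↔ True = True
q ↔ (((u ⊕ s) → (q ↔ u)) ↔ s) = True ↔ True = True
u → s = True → True = True
(q ↔ (((u ⊕ s) → (q ↔ u)) ↔ s)) ∨ (u → s) = True ∨ True = True
s ⊕ q = True ⊕ True = False
q ↔ (s ⊕ q) = True ↔ False = False
(q ↔ (s ⊕ q)) ↔ q = False ↔ True = False
((q ↔ (((u ⊕ s) → (q ↔ u)) ↔ s)) ∨ (u → s)) ↔ ((q ↔ (s ⊕ q)) ↔ q) = True ↔ False = False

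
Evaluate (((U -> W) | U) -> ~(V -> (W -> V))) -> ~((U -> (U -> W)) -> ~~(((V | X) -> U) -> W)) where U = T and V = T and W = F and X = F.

Substituting U=T, V=T, W=F, X=F:
U -> W = T -> F = F
(U -> W) | U = F | T = T
W -> V = F -> T = T
V -> (W -> V) = T -> T = T
~(V -> (W -> V)) = ~T = F
((U -> W) | U) -> ~(V -> (W -> V)) = T -> F = F
U -> W = T -> F = F
U -> (U -> W) = T -> F = F
V | X = T | F = T
(V | X) -> U = T -> T = T
((V | X) -> U) -> W = T -> F = F
~(((V | X) -> U) -> W) = ~F = T
~~(((V | X) -> U) -> W) = ~T = F
(U -> (U -> W)) -> ~~(((V | X) -> U) -> W) = F -> F = T
~((U -> (U -> W)) -> ~~(((V | X) -> U) -> W)) = ~T = F
(((U -> W) | U) -> ~(V -> (W -> V))) -> ~((U -> (U -> W)) -> ~~(((V | X) -> U) -> W)) = F -> F = T

T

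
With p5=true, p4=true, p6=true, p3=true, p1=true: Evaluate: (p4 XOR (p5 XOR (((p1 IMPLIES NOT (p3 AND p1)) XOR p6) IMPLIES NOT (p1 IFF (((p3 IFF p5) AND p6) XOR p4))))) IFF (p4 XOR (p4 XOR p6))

true

p3 AND p1 = true AND true = true
NOT (p3 AND p1) = NOT true = false
p1 IMPLIES NOT (p3 AND p1) = true IMPLIES false = false
(p1 IMPLIES NOT (p3 AND p1)) XOR p6 = false XOR true = true
p3 IFF p5 = true IFF true = true
(p3 IFF p5) AND p6 = true AND true = true
((p3 IFF p5) AND p6) XOR p4 = true XOR true = false
p1 IFF (((p3 IFF p5) AND p6) XOR p4) = true IFF false = false
NOT (p1 IFF (((p3 IFF p5) AND p6) XOR p4)) = NOT false = true
((p1 IMPLIES NOT (p3 AND p1)) XOR p6) IMPLIES NOT (p1 IFF (((p3 IFF p5) AND p6) XOR p4)) = true IMPLIES true = true
p5 XOR (((p1 IMPLIES NOT (p3 AND p1)) XOR p6) IMPLIES NOT (p1 IFF (((p3 IFF p5) AND p6) XOR p4))) = true XOR true = false
p4 XOR (p5 XOR (((p1 IMPLIES NOT (p3 AND p1)) XOR p6) IMPLIES NOT (p1 IFF (((p3 IFF p5) AND p6) XOR p4)))) = true XOR false = true
p4 XOR p6 = true XOR true = false
p4 XOR (p4 XOR p6) = true XOR false = true
(p4 XOR (p5 XOR (((p1 IMPLIES NOT (p3 AND p1)) XOR p6) IMPLIES NOT (p1 IFF (((p3 IFF p5) AND p6) XOR p4))))) IFF (p4 XOR (p4 XOR p6)) = true IFF true = true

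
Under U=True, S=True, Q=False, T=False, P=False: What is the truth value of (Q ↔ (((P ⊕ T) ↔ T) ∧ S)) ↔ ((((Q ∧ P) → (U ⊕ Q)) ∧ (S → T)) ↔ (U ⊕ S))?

False

Substituting U=True, S=True, Q=False, T=False, P=False:
P ⊕ T = False ⊕ False = False
(P ⊕ T) ↔ T = False ↔ False = True
((P ⊕ T) ↔ T) ∧ S = True ∧ True = True
Q ↔ (((P ⊕ T) ↔ T) ∧ S) = False ↔ True = False
Q ∧ P = False ∧ False = False
U ⊕ Q = True ⊕ False = True
(Q ∧ P) → (U ⊕ Q) = False → True = True
S → T = True → False = False
((Q ∧ P) → (U ⊕ Q)) ∧ (S → T) = True ∧ False = False
U ⊕ S = True ⊕ True = False
(((Q ∧ P) → (U ⊕ Q)) ∧ (S → T)) ↔ (U ⊕ S) = False ↔ False = True
(Q ↔ (((P ⊕ T) ↔ T) ∧ S)) ↔ ((((Q ∧ P) → (U ⊕ Q)) ∧ (S → T)) ↔ (U ⊕ S)) = False ↔ True = False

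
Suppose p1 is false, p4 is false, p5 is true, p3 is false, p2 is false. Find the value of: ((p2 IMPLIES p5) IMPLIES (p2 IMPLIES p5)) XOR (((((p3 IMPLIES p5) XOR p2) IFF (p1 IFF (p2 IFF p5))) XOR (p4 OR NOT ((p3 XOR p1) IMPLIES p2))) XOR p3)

False

p2 IMPLIES p5 = False IMPLIES True = True
p2 IMPLIES p5 = False IMPLIES True = True
(p2 IMPLIES p5) IMPLIES (p2 IMPLIES p5) = True IMPLIES True = True
p3 IMPLIES p5 = False IMPLIES True = True
(p3 IMPLIES p5) XOR p2 = True XOR False = True
p2 IFF p5 = False IFF True = False
p1 IFF (p2 IFF p5) = False IFF False = True
((p3 IMPLIES p5) XOR p2) IFF (p1 IFF (p2 IFF p5)) = True IFF True = True
p3 XOR p1 = False XOR False = False
(p3 XOR p1) IMPLIES p2 = False IMPLIES False = True
NOT ((p3 XOR p1) IMPLIES p2) = NOT True = False
p4 OR NOT ((p3 XOR p1) IMPLIES p2) = False OR False = False
(((p3 IMPLIES p5) XOR p2) IFF (p1 IFF (p2 IFF p5))) XOR (p4 OR NOT ((p3 XOR p1) IMPLIES p2)) = True XOR False = True
((((p3 IMPLIES p5) XOR p2) IFF (p1 IFF (p2 IFF p5))) XOR (p4 OR NOT ((p3 XOR p1) IMPLIES p2))) XOR p3 = True XOR False = True
((p2 IMPLIES p5) IMPLIES (p2 IMPLIES p5)) XOR (((((p3 IMPLIES p5) XOR p2) IFF (p1 IFF (p2 IFF p5))) XOR (p4 OR NOT ((p3 XOR p1) IMPLIES p2))) XOR p3) = True XOR True = False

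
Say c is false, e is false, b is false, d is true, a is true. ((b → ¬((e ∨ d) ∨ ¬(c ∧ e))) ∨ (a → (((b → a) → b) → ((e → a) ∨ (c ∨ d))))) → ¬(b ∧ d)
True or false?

True

e ∨ d = False ∨ True = True
c ∧ e = False ∧ False = False
¬(c ∧ e) = ¬False = True
(e ∨ d) ∨ ¬(c ∧ e) = True ∨ True = True
¬((e ∨ d) ∨ ¬(c ∧ e)) = ¬True = False
b → ¬((e ∨ d) ∨ ¬(c ∧ e)) = False → False = True
b → a = False → True = True
(b → a) → b = True → False = False
e → a = False → True = True
c ∨ d = False ∨ True = True
(e → a) ∨ (c ∨ d) = True ∨ True = True
((b → a) → b) → ((e → a) ∨ (c ∨ d)) = False → True = True
a → (((b → a) → b) → ((e → a) ∨ (c ∨ d))) = True → True = True
(b → ¬((e ∨ d) ∨ ¬(c ∧ e))) ∨ (a → (((b → a) → b) → ((e → a) ∨ (c ∨ d)))) = True ∨ True = True
b ∧ d = False ∧ True = False
¬(b ∧ d) = ¬False = True
((b → ¬((e ∨ d) ∨ ¬(c ∧ e))) ∨ (a → (((b → a) → b) → ((e → a) ∨ (c ∨ d))))) → ¬(b ∧ d) = True → True = True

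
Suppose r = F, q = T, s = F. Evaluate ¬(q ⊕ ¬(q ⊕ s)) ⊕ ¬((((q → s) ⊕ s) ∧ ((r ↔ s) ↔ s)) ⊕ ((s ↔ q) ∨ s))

q ⊕ s = T ⊕ F = T
¬(q ⊕ s) = ¬T = F
q ⊕ ¬(q ⊕ s) = T ⊕ F = T
¬(q ⊕ ¬(q ⊕ s)) = ¬T = F
q → s = T → F = F
(q → s) ⊕ s = F ⊕ F = F
r ↔ s = F ↔ F = T
(r ↔ s) ↔ s = T ↔ F = F
((q → s) ⊕ s) ∧ ((r ↔ s) ↔ s) = F ∧ F = F
s ↔ q = F ↔ T = F
(s ↔ q) ∨ s = F ∨ F = F
(((q → s) ⊕ s) ∧ ((r ↔ s) ↔ s)) ⊕ ((s ↔ q) ∨ s) = F ⊕ F = F
¬((((q → s) ⊕ s) ∧ ((r ↔ s) ↔ s)) ⊕ ((s ↔ q) ∨ s)) = ¬F = T
¬(q ⊕ ¬(q ⊕ s)) ⊕ ¬((((q → s) ⊕ s) ∧ ((r ↔ s) ↔ s)) ⊕ ((s ↔ q) ∨ s)) = F ⊕ T = T

T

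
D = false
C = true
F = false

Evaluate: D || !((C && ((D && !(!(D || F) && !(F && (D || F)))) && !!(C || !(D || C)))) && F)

Substituting D=false, C=true, F=false:
D || F = false || false = false
!(D || F) = !false = true
D || F = false || false = false
F && (D || F) = false && false = false
!(F && (D || F)) = !false = true
!(D || F) && !(F && (D || F)) = true && true = true
!(!(D || F) && !(F && (D || F))) = !true = false
D && !(!(D || F) && !(F && (D || F))) = false && false = false
D || C = false || true = true
!(D || C) = !true = false
C || !(D || C) = true || false = true
!(C || !(D || C)) = !true = false
!!(C || !(D || C)) = !false = true
(D && !(!(D || F) && !(F && (D || F)))) && !!(C || !(D || C)) = false && true = false
C && ((D && !(!(D || F) && !(F && (D || F)))) && !!(C || !(D || C))) = true && false = false
(C && ((D && !(!(D || F) && !(F && (D || F)))) && !!(C || !(D || C)))) && F = false && false = false
!((C && ((D && !(!(D || F) && !(F && (D || F)))) && !!(C || !(D || C)))) && F) = !false = true
D || !((C && ((D && !(!(D || F) && !(F && (D || F)))) && !!(C || !(D || C)))) && F) = false || true = true

true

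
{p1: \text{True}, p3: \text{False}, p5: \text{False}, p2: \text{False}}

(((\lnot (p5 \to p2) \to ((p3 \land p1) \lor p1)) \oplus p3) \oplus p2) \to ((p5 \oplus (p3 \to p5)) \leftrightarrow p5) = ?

Substituting p1=\text{True}, p3=\text{False}, p5=\text{False}, p2=\text{False}:
p5 \to p2 = \text{False} \to \text{False} = \text{True}
\lnot (p5 \to p2) = \lnot \text{True} = \text{False}
p3 \land p1 = \text{False} \land \text{True} = \text{False}
(p3 \land p1) \lor p1 = \text{False} \lor \text{True} = \text{True}
\lnot (p5 \to p2) \to ((p3 \land p1) \lor p1) = \text{False} \to \text{True} = \text{True}
(\lnot (p5 \to p2) \to ((p3 \land p1) \lor p1)) \oplus p3 = \text{True} \oplus \text{False} = \text{True}
((\lnot (p5 \to p2) \to ((p3 \land p1) \lor p1)) \oplus p3) \oplus p2 = \text{True} \oplus \text{False} = \text{True}
p3 \to p5 = \text{False} \to \text{False} = \text{True}
p5 \oplus (p3 \to p5) = \text{False} \oplus \text{True} = \text{True}
(p5 \oplus (p3 \to p5)) \leftrightarrow p5 = \text{True} \leftrightarrow \text{False} = \text{False}
(((\lnot (p5 \to p2) \to ((p3 \land p1) \lor p1)) \oplus p3) \oplus p2) \to ((p5 \oplus (p3 \to p5)) \leftrightarrow p5) = \text{True} \to \text{False} = \text{False}

\text{False}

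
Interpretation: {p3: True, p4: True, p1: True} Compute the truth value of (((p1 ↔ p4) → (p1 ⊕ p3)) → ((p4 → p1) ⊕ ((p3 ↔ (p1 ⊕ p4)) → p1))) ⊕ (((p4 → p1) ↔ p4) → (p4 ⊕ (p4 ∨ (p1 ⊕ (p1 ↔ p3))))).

p1 ↔ p4 = True ↔ True = True
p1 ⊕ p3 = True ⊕ True = False
(p1 ↔ p4) → (p1 ⊕ p3) = True → False = False
p4 → p1 = True → True = True
p1 ⊕ p4 = True ⊕ True = False
p3 ↔ (p1 ⊕ p4) = True ↔ False = False
(p3 ↔ (p1 ⊕ p4)) → p1 = False → True = True
(p4 → p1) ⊕ ((p3 ↔ (p1 ⊕ p4)) → p1) = True ⊕ True = False
((p1 ↔ p4) → (p1 ⊕ p3)) → ((p4 → p1) ⊕ ((p3 ↔ (p1 ⊕ p4)) → p1)) = False → False = True
p4 → p1 = True → True = True
(p4 → p1) ↔ p4 = True ↔ True = True
p1 ↔ p3 = True ↔ True = True
p1 ⊕ (p1 ↔ p3) = True ⊕ True = False
p4 ∨ (p1 ⊕ (p1 ↔ p3)) = True ∨ False = True
p4 ⊕ (p4 ∨ (p1 ⊕ (p1 ↔ p3))) = True ⊕ True = False
((p4 → p1) ↔ p4) → (p4 ⊕ (p4 ∨ (p1 ⊕ (p1 ↔ p3)))) = True → False = False
(((p1 ↔ p4) → (p1 ⊕ p3)) → ((p4 → p1) ⊕ ((p3 ↔ (p1 ⊕ p4)) → p1))) ⊕ (((p4 → p1) ↔ p4) → (p4 ⊕ (p4 ∨ (p1 ⊕ (p1 ↔ p3))))) = True ⊕ False = True

True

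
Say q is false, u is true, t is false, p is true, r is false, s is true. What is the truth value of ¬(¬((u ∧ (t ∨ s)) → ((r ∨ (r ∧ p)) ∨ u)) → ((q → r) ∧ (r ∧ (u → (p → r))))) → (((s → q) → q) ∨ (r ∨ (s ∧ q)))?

True

t ∨ s = False ∨ True = True
u ∧ (t ∨ s) = True ∧ True = True
r ∧ p = False ∧ True = False
r ∨ (r ∧ p) = False ∨ False = False
(r ∨ (r ∧ p)) ∨ u = False ∨ True = True
(u ∧ (t ∨ s)) → ((r ∨ (r ∧ p)) ∨ u) = True → True = True
¬((u ∧ (t ∨ s)) → ((r ∨ (r ∧ p)) ∨ u)) = ¬True = False
q → r = False → False = True
p → r = True → False = False
u → (p → r) = True → False = False
r ∧ (u → (p → r)) = False ∧ False = False
(q → r) ∧ (r ∧ (u → (p → r))) = True ∧ False = False
¬((u ∧ (t ∨ s)) → ((r ∨ (r ∧ p)) ∨ u)) → ((q → r) ∧ (r ∧ (u → (p → r)))) = False → False = True
¬(¬((u ∧ (t ∨ s)) → ((r ∨ (r ∧ p)) ∨ u)) → ((q → r) ∧ (r ∧ (u → (p → r))))) = ¬True = False
s → q = True → False = False
(s → q) → q = False → False = True
s ∧ q = True ∧ False = False
r ∨ (s ∧ q) = False ∨ False = False
((s → q) → q) ∨ (r ∨ (s ∧ q)) = True ∨ False = True
¬(¬((u ∧ (t ∨ s)) → ((r ∨ (r ∧ p)) ∨ u)) → ((q → r) ∧ (r ∧ (u → (p → r))))) → (((s → q) → q) ∨ (r ∨ (s ∧ q))) = False → True = True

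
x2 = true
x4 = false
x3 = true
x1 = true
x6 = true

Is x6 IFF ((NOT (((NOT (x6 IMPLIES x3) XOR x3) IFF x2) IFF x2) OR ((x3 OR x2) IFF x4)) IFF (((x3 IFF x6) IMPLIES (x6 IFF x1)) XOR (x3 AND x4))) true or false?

x6 IMPLIES x3 = true IMPLIES true = true
NOT (x6 IMPLIES x3) = NOT true = false
NOT (x6 IMPLIES x3) XOR x3 = false XOR true = true
(NOT (x6 IMPLIES x3) XOR x3) IFF x2 = true IFF true = true
((NOT (x6 IMPLIES x3) XOR x3) IFF x2) IFF x2 = true IFF true = true
NOT (((NOT (x6 IMPLIES x3) XOR x3) IFF x2) IFF x2) = NOT true = false
x3 OR x2 = true OR true = true
(x3 OR x2) IFF x4 = true IFF false = false
NOT (((NOT (x6 IMPLIES x3) XOR x3) IFF x2) IFF x2) OR ((x3 OR x2) IFF x4) = false OR false = false
x3 IFF x6 = true IFF true = true
x6 IFF x1 = true IFF true = true
(x3 IFF x6) IMPLIES (x6 IFF x1) = true IMPLIES true = true
x3 AND x4 = true AND false = false
((x3 IFF x6) IMPLIES (x6 IFF x1)) XOR (x3 AND x4) = true XOR false = true
(NOT (((NOT (x6 IMPLIES x3) XOR x3) IFF x2) IFF x2) OR ((x3 OR x2) IFF x4)) IFF (((x3 IFF x6) IMPLIES (x6 IFF x1)) XOR (x3 AND x4)) = false IFF true = false
x6 IFF ((NOT (((NOT (x6 IMPLIES x3) XOR x3) IFF x2) IFF x2) OR ((x3 OR x2) IFF x4)) IFF (((x3 IFF x6) IMPLIES (x6 IFF x1)) XOR (x3 AND x4))) = true IFF false = false

false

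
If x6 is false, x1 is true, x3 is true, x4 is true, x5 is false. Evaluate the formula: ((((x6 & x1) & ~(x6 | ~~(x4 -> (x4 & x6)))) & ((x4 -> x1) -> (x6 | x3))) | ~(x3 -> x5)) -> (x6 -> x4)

T

Substituting x6=F, x1=T, x3=T, x4=T, x5=F:
x6 & x1 = F & T = F
x4 & x6 = T & F = F
x4 -> (x4 & x6) = T -> F = F
~(x4 -> (x4 & x6)) = ~F = T
~~(x4 -> (x4 & x6)) = ~T = F
x6 | ~~(x4 -> (x4 & x6)) = F | F = F
~(x6 | ~~(x4 -> (x4 & x6))) = ~F = T
(x6 & x1) & ~(x6 | ~~(x4 -> (x4 & x6))) = F & T = F
x4 -> x1 = T -> T = T
x6 | x3 = F | T = T
(x4 -> x1) -> (x6 | x3) = T -> T = T
((x6 & x1) & ~(x6 | ~~(x4 -> (x4 & x6)))) & ((x4 -> x1) -> (x6 | x3)) = F & T = F
x3 -> x5 = T -> F = F
~(x3 -> x5) = ~F = T
(((x6 & x1) & ~(x6 | ~~(x4 -> (x4 & x6)))) & ((x4 -> x1) -> (x6 | x3))) | ~(x3 -> x5) = F | T = T
x6 -> x4 = F -> T = T
((((x6 & x1) & ~(x6 | ~~(x4 -> (x4 & x6)))) & ((x4 -> x1) -> (x6 | x3))) | ~(x3 -> x5)) -> (x6 -> x4) = T -> T = T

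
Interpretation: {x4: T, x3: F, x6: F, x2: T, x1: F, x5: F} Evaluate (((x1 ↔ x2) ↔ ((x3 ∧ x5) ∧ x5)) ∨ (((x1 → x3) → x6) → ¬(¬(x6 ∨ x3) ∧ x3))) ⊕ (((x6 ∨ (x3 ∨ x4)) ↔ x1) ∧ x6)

T

Substituting x4=T, x3=F, x6=F, x2=T, x1=F, x5=F:
x1 ↔ x2 = F ↔ T = F
x3 ∧ x5 = F ∧ F = F
(x3 ∧ x5) ∧ x5 = F ∧ F = F
(x1 ↔ x2) ↔ ((x3 ∧ x5) ∧ x5) = F ↔ F = T
x1 → x3 = F → F = T
(x1 → x3) → x6 = T → F = F
x6 ∨ x3 = F ∨ F = F
¬(x6 ∨ x3) = ¬F = T
¬(x6 ∨ x3) ∧ x3 = T ∧ F = F
¬(¬(x6 ∨ x3) ∧ x3) = ¬F = T
((x1 → x3) → x6) → ¬(¬(x6 ∨ x3) ∧ x3) = F → T = T
((x1 ↔ x2) ↔ ((x3 ∧ x5) ∧ x5)) ∨ (((x1 → x3) → x6) → ¬(¬(x6 ∨ x3) ∧ x3)) = T ∨ T = T
x3 ∨ x4 = F ∨ T = T
x6 ∨ (x3 ∨ x4) = F ∨ T = T
(x6 ∨ (x3 ∨ x4)) ↔ x1 = T ↔ F = F
((x6 ∨ (x3 ∨ x4)) ↔ x1) ∧ x6 = F ∧ F = F
(((x1 ↔ x2) ↔ ((x3 ∧ x5) ∧ x5)) ∨ (((x1 → x3) → x6) → ¬(¬(x6 ∨ x3) ∧ x3))) ⊕ (((x6 ∨ (x3 ∨ x4)) ↔ x1) ∧ x6) = T ⊕ F = T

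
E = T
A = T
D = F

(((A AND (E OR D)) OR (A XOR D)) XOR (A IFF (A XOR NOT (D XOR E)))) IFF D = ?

T

E OR D = T OR F = T
A AND (E OR D) = T AND T = T
A XOR D = T XOR F = T
(A AND (E OR D)) OR (A XOR D) = T OR T = T
D XOR E = F XOR T = T
NOT (D XOR E) = NOT T = F
A XOR NOT (D XOR E) = T XOR F = T
A IFF (A XOR NOT (D XOR E)) = T IFF T = T
((A AND (E OR D)) OR (A XOR D)) XOR (A IFF (A XOR NOT (D XOR E))) = T XOR T = F
(((A AND (E OR D)) OR (A XOR D)) XOR (A IFF (A XOR NOT (D XOR E)))) IFF D = F IFF F = T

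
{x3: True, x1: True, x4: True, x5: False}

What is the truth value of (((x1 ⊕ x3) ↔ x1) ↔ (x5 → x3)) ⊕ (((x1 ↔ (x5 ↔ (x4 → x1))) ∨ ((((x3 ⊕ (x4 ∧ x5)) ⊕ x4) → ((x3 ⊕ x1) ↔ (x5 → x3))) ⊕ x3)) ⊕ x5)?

False

x1 ⊕ x3 = True ⊕ True = False
(x1 ⊕ x3) ↔ x1 = False ↔ True = False
x5 → x3 = False → True = True
((x1 ⊕ x3) ↔ x1) ↔ (x5 → x3) = False ↔ True = False
x4 → x1 = True → True = True
x5 ↔ (x4 → x1) = False ↔ True = False
x1 ↔ (x5 ↔ (x4 → x1)) = True ↔ False = False
x4 ∧ x5 = True ∧ False = False
x3 ⊕ (x4 ∧ x5) = True ⊕ False = True
(x3 ⊕ (x4 ∧ x5)) ⊕ x4 = True ⊕ True = False
x3 ⊕ x1 = True ⊕ True = False
x5 → x3 = False → True = True
(x3 ⊕ x1) ↔ (x5 → x3) = False ↔ True = False
((x3 ⊕ (x4 ∧ x5)) ⊕ x4) → ((x3 ⊕ x1) ↔ (x5 → x3)) = False → False = True
(((x3 ⊕ (x4 ∧ x5)) ⊕ x4) → ((x3 ⊕ x1) ↔ (x5 → x3))) ⊕ x3 = True ⊕ True = False
(x1 ↔ (x5 ↔ (x4 → x1))) ∨ ((((x3 ⊕ (x4 ∧ x5)) ⊕ x4) → ((x3 ⊕ x1) ↔ (x5 → x3))) ⊕ x3) = False ∨ False = False
((x1 ↔ (x5 ↔ (x4 → x1))) ∨ ((((x3 ⊕ (x4 ∧ x5)) ⊕ x4) → ((x3 ⊕ x1) ↔ (x5 → x3))) ⊕ x3)) ⊕ x5 = False ⊕ False = False
(((x1 ⊕ x3) ↔ x1) ↔ (x5 → x3)) ⊕ (((x1 ↔ (x5 ↔ (x4 → x1))) ∨ ((((x3 ⊕ (x4 ∧ x5)) ⊕ x4) → ((x3 ⊕ x1) ↔ (x5 → x3))) ⊕ x3)) ⊕ x5) = False ⊕ False = False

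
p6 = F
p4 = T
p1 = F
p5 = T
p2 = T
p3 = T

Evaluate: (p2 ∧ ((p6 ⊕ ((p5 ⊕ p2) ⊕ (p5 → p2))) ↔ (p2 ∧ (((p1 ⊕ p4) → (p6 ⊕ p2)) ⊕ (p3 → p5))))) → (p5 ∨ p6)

T

Substituting p6=F, p4=T, p1=F, p5=T, p2=T, p3=T:
p5 ⊕ p2 = T ⊕ T = F
p5 → p2 = T → T = T
(p5 ⊕ p2) ⊕ (p5 → p2) = F ⊕ T = T
p6 ⊕ ((p5 ⊕ p2) ⊕ (p5 → p2)) = F ⊕ T = T
p1 ⊕ p4 = F ⊕ T = T
p6 ⊕ p2 = F ⊕ T = T
(p1 ⊕ p4) → (p6 ⊕ p2) = T → T = T
p3 → p5 = T → T = T
((p1 ⊕ p4) → (p6 ⊕ p2)) ⊕ (p3 → p5) = T ⊕ T = F
p2 ∧ (((p1 ⊕ p4) → (p6 ⊕ p2)) ⊕ (p3 → p5)) = T ∧ F = F
(p6 ⊕ ((p5 ⊕ p2) ⊕ (p5 → p2))) ↔ (p2 ∧ (((p1 ⊕ p4) → (p6 ⊕ p2)) ⊕ (p3 → p5))) = T ↔ F = F
p2 ∧ ((p6 ⊕ ((p5 ⊕ p2) ⊕ (p5 → p2))) ↔ (p2 ∧ (((p1 ⊕ p4) → (p6 ⊕ p2)) ⊕ (p3 → p5)))) = T ∧ F = F
p5 ∨ p6 = T ∨ F = T
(p2 ∧ ((p6 ⊕ ((p5 ⊕ p2) ⊕ (p5 → p2))) ↔ (p2 ∧ (((p1 ⊕ p4) → (p6 ⊕ p2)) ⊕ (p3 → p5))))) → (p5 ∨ p6) = F → T = T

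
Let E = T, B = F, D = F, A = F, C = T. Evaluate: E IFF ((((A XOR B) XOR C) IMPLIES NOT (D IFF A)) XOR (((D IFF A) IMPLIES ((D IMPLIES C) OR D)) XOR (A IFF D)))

F

Substituting E=T, B=F, D=F, A=F, C=T:
A XOR B = F XOR F = F
(A XOR B) XOR C = F XOR T = T
D IFF A = F IFF F = T
NOT (D IFF A) = NOT T = F
((A XOR B) XOR C) IMPLIES NOT (D IFF A) = T IMPLIES F = F
D IFF A = F IFF F = T
D IMPLIES C = F IMPLIES T = T
(D IMPLIES C) OR D = T OR F = T
(D IFF A) IMPLIES ((D IMPLIES C) OR D) = T IMPLIES T = T
A IFF D = F IFF F = T
((D IFF A) IMPLIES ((D IMPLIES C) OR D)) XOR (A IFF D) = T XOR T = F
(((A XOR B) XOR C) IMPLIES NOT (D IFF A)) XOR (((D IFF A) IMPLIES ((D IMPLIES C) OR D)) XOR (A IFF D)) = F XOR F = F
E IFF ((((A XOR B) XOR C) IMPLIES NOT (D IFF A)) XOR (((D IFF A) IMPLIES ((D IMPLIES C) OR D)) XOR (A IFF D))) = T IFF F = F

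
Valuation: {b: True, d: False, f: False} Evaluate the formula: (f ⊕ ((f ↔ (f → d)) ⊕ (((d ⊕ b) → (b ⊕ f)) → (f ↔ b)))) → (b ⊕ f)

True

f → d = False → False = True
f ↔ (f → d) = False ↔ True = False
d ⊕ b = False ⊕ True = True
b ⊕ f = True ⊕ False = True
(d ⊕ b) → (b ⊕ f) = True → True = True
f ↔ b = False ↔ True = False
((d ⊕ b) → (b ⊕ f)) → (f ↔ b) = True → False = False
(f ↔ (f → d)) ⊕ (((d ⊕ b) → (b ⊕ f)) → (f ↔ b)) = False ⊕ False = False
f ⊕ ((f ↔ (f → d)) ⊕ (((d ⊕ b) → (b ⊕ f)) → (f ↔ b))) = False ⊕ False = False
b ⊕ f = True ⊕ False = True
(f ⊕ ((f ↔ (f → d)) ⊕ (((d ⊕ b) → (b ⊕ f)) → (f ↔ b)))) → (b ⊕ f) = False → True = True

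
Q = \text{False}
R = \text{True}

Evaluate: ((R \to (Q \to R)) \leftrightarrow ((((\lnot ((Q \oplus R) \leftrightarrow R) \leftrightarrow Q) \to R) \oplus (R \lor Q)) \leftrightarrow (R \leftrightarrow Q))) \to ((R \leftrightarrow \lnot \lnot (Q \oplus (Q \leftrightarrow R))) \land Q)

Q \to R = \text{False} \to \text{True} = \text{True}
R \to (Q \to R) = \text{True} \to \text{True} = \text{True}
Q \oplus R = \text{False} \oplus \text{True} = \text{True}
(Q \oplus R) \leftrightarrow R = \text{True} \leftrightarrow \text{True} = \text{True}
\lnot ((Q \oplus R) \leftrightarrow R) = \lnot \text{True} = \text{False}
\lnot ((Q \oplus R) \leftrightarrow R) \leftrightarrow Q = \text{False} \leftrightarrow \text{False} = \text{True}
(\lnot ((Q \oplus R) \leftrightarrow R) \leftrightarrow Q) \to R = \text{True} \to \text{True} = \text{True}
R \lor Q = \text{True} \lor \text{False} = \text{True}
((\lnot ((Q \oplus R) \leftrightarrow R) \leftrightarrow Q) \to R) \oplus (R \lor Q) = \text{True} \oplus \text{True} = \text{False}
R \leftrightarrow Q = \text{True} \leftrightarrow \text{False} = \text{False}
(((\lnot ((Q \oplus R) \leftrightarrow R) \leftrightarrow Q) \to R) \oplus (R \lor Q)) \leftrightarrow (R \leftrightarrow Q) = \text{False} \leftrightarrow \text{False} = \text{True}
(R \to (Q \to R)) \leftrightarrow ((((\lnot ((Q \oplus R) \leftrightarrow R) \leftrightarrow Q) \to R) \oplus (R \lor Q)) \leftrightarrow (R \leftrightarrow Q)) = \text{True} \leftrightarrow \text{True} = \text{True}
Q \leftrightarrow R = \text{False} \leftrightarrow \text{True} = \text{False}
Q \oplus (Q \leftrightarrow R) = \text{False} \oplus \text{False} = \text{False}
\lnot (Q \oplus (Q \leftrightarrow R)) = \lnot \text{False} = \text{True}
\lnot \lnot (Q \oplus (Q \leftrightarrow R)) = \lnot \text{True} = \text{False}
R \leftrightarrow \lnot \lnot (Q \oplus (Q \leftrightarrow R)) = \text{True} \leftrightarrow \text{False} = \text{False}
(R \leftrightarrow \lnot \lnot (Q \oplus (Q \leftrightarrow R))) \land Q = \text{False} \land \text{False} = \text{False}
((R \to (Q \to R)) \leftrightarrow ((((\lnot ((Q \oplus R) \leftrightarrow R) \leftrightarrow Q) \to R) \oplus (R \lor Q)) \leftrightarrow (R \leftrightarrow Q))) \to ((R \leftrightarrow \lnot \lnot (Q \oplus (Q \leftrightarrow R))) \land Q) = \text{True} \to \text{False} = \text{False}

\text{False}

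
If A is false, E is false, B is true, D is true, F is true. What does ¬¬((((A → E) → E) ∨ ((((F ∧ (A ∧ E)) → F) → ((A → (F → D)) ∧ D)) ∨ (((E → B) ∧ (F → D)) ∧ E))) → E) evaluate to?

False

Substituting A=False, E=False, B=True, D=True, F=True:
A → E = False → False = True
(A → E) → E = True → False = False
A ∧ E = False ∧ False = False
F ∧ (A ∧ E) = True ∧ False = False
(F ∧ (A ∧ E)) → F = False → True = True
F → D = True → True = True
A → (F → D) = False → True = True
(A → (F → D)) ∧ D = True ∧ True = True
((F ∧ (A ∧ E)) → F) → ((A → (F → D)) ∧ D) = True → True = True
E → B = False → True = True
F → D = True → True = True
(E → B) ∧ (F → D) = True ∧ True = True
((E → B) ∧ (F → D)) ∧ E = True ∧ False = False
(((F ∧ (A ∧ E)) → F) → ((A → (F → D)) ∧ D)) ∨ (((E → B) ∧ (F → D)) ∧ E) = True ∨ False = True
((A → E) → E) ∨ ((((F ∧ (A ∧ E)) → F) → ((A → (F → D)) ∧ D)) ∨ (((E → B) ∧ (F → D)) ∧ E)) = False ∨ True = True
(((A → E) → E) ∨ ((((F ∧ (A ∧ E)) → F) → ((A → (F → D)) ∧ D)) ∨ (((E → B) ∧ (F → D)) ∧ E))) → E = True → False = False
¬((((A → E) → E) ∨ ((((F ∧ (A ∧ E)) → F) → ((A → (F → D)) ∧ D)) ∨ (((E → B) ∧ (F → D)) ∧ E))) → E) = ¬False = True
¬¬((((A → E) → E) ∨ ((((F ∧ (A ∧ E)) → F) → ((A → (F → D)) ∧ D)) ∨ (((E → B) ∧ (F → D)) ∧ E))) → E) = ¬True = False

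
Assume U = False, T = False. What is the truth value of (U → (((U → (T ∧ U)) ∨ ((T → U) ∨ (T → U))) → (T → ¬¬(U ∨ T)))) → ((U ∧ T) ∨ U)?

False

T ∧ U = False ∧ False = False
U → (T ∧ U) = False → False = True
T → U = False → False = True
T → U = False → False = True
(T → U) ∨ (T → U) = True ∨ True = True
(U → (T ∧ U)) ∨ ((T → U) ∨ (T → U)) = True ∨ True = True
U ∨ T = False ∨ False = False
¬(U ∨ T) = ¬False = True
¬¬(U ∨ T) = ¬True = False
T → ¬¬(U ∨ T) = False → False = True
((U → (T ∧ U)) ∨ ((T → U) ∨ (T → U))) → (T → ¬¬(U ∨ T)) = True → True = True
U → (((U → (T ∧ U)) ∨ ((T → U) ∨ (T → U))) → (T → ¬¬(U ∨ T))) = False → True = True
U ∧ T = False ∧ False = False
(U ∧ T) ∨ U = False ∨ False = False
(U → (((U → (T ∧ U)) ∨ ((T → U) ∨ (T → U))) → (T → ¬¬(U ∨ T)))) → ((U ∧ T) ∨ U) = True → False = False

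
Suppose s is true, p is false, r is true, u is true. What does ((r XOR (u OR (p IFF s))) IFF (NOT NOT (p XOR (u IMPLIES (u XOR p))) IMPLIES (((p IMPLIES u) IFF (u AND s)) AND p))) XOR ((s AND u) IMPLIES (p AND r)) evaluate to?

p IFF s = F IFF T = F
u OR (p IFF s) = T OR F = T
r XOR (u OR (p IFF s)) = T XOR T = F
u XOR p = T XOR F = T
u IMPLIES (u XOR p) = T IMPLIES T = T
p XOR (u IMPLIES (u XOR p)) = F XOR T = T
NOT (p XOR (u IMPLIES (u XOR p))) = NOT T = F
NOT NOT (p XOR (u IMPLIES (u XOR p))) = NOT F = T
p IMPLIES u = F IMPLIES T = T
u AND s = T AND T = T
(p IMPLIES u) IFF (u AND s) = T IFF T = T
((p IMPLIES u) IFF (u AND s)) AND p = T AND F = F
NOT NOT (p XOR (u IMPLIES (u XOR p))) IMPLIES (((p IMPLIES u) IFF (u AND s)) AND p) = T IMPLIES F = F
(r XOR (u OR (p IFF s))) IFF (NOT NOT (p XOR (u IMPLIES (u XOR p))) IMPLIES (((p IMPLIES u) IFF (u AND s)) AND p)) = F IFF F = T
s AND u = T AND T = T
p AND r = F AND T = F
(s AND u) IMPLIES (p AND r) = T IMPLIES F = F
((r XOR (u OR (p IFF s))) IFF (NOT NOT (p XOR (u IMPLIES (u XOR p))) IMPLIES (((p IMPLIES u) IFF (u AND s)) AND p))) XOR ((s AND u) IMPLIES (p AND r)) = T XOR F = T

T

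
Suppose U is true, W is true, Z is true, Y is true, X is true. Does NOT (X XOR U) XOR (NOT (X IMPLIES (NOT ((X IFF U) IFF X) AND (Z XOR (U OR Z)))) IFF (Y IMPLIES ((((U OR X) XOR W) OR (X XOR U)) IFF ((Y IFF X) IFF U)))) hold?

True

X XOR U = True XOR True = False
NOT (X XOR U) = NOT False = True
X IFF U = True IFF True = True
(X IFF U) IFF X = True IFF True = True
NOT ((X IFF U) IFF X) = NOT True = False
U OR Z = True OR True = True
Z XOR (U OR Z) = True XOR True = False
NOT ((X IFF U) IFF X) AND (Z XOR (U OR Z)) = False AND False = False
X IMPLIES (NOT ((X IFF U) IFF X) AND (Z XOR (U OR Z))) = True IMPLIES False = False
NOT (X IMPLIES (NOT ((X IFF U) IFF X) AND (Z XOR (U OR Z)))) = NOT False = True
U OR X = True OR True = True
(U OR X) XOR W = True XOR True = False
X XOR U = True XOR True = False
((U OR X) XOR W) OR (X XOR U) = False OR False = False
Y IFF X = True IFF True = True
(Y IFF X) IFF U = True IFF True = True
(((U OR X) XOR W) OR (X XOR U)) IFF ((Y IFF X) IFF U) = False IFF True = False
Y IMPLIES ((((U OR X) XOR W) OR (X XOR U)) IFF ((Y IFF X) IFF U)) = True IMPLIES False = False
NOT (X IMPLIES (NOT ((X IFF U) IFF X) AND (Z XOR (U OR Z)))) IFF (Y IMPLIES ((((U OR X) XOR W) OR (X XOR U)) IFF ((Y IFF X) IFF U))) = True IFF False = False
NOT (X XOR U) XOR (NOT (X IMPLIES (NOT ((X IFF U) IFF X) AND (Z XOR (U OR Z)))) IFF (Y IMPLIES ((((U OR X) XOR W) OR (X XOR U)) IFF ((Y IFF X) IFF U)))) = True XOR False = True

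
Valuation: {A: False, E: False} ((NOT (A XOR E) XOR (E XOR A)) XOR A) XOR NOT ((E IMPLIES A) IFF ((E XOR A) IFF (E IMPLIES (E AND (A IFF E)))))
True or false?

False

A XOR E = False XOR False = False
NOT (A XOR E) = NOT False = True
E XOR A = False XOR False = False
NOT (A XOR E) XOR (E XOR A) = True XOR False = True
(NOT (A XOR E) XOR (E XOR A)) XOR A = True XOR False = True
E IMPLIES A = False IMPLIES False = True
E XOR A = False XOR False = False
A IFF E = False IFF False = True
E AND (A IFF E) = False AND True = False
E IMPLIES (E AND (A IFF E)) = False IMPLIES False = True
(E XOR A) IFF (E IMPLIES (E AND (A IFF E))) = False IFF True = False
(E IMPLIES A) IFF ((E XOR A) IFF (E IMPLIES (E AND (A IFF E)))) = True IFF False = False
NOT ((E IMPLIES A) IFF ((E XOR A) IFF (E IMPLIES (E AND (A IFF E))))) = NOT False = True
((NOT (A XOR E) XOR (E XOR A)) XOR A) XOR NOT ((E IMPLIES A) IFF ((E XOR A) IFF (E IMPLIES (E AND (A IFF E))))) = True XOR True = False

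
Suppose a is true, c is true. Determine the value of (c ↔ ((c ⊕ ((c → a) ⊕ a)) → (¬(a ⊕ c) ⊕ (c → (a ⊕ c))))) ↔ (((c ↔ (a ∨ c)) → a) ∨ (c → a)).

Substituting a=True, c=True:
c → a = True → True = True
(c → a) ⊕ a = True ⊕ True = False
c ⊕ ((c → a) ⊕ a) = True ⊕ False = True
a ⊕ c = True ⊕ True = False
¬(a ⊕ c) = ¬False = True
a ⊕ c = True ⊕ True = False
c → (a ⊕ c) = True → False = False
¬(a ⊕ c) ⊕ (c → (a ⊕ c)) = True ⊕ False = True
(c ⊕ ((c → a) ⊕ a)) → (¬(a ⊕ c) ⊕ (c → (a ⊕ c))) = True → True = True
c ↔ ((c ⊕ ((c → a) ⊕ a)) → (¬(a ⊕ c) ⊕ (c → (a ⊕ c)))) = True ↔ True = True
a ∨ c = True ∨ True = True
c ↔ (a ∨ c) = True ↔ True = True
(c ↔ (a ∨ c)) → a = True → True = True
c → a = True → True = True
((c ↔ (a ∨ c)) → a) ∨ (c → a) = True ∨ True = True
(c ↔ ((c ⊕ ((c → a) ⊕ a)) → (¬(a ⊕ c) ⊕ (c → (a ⊕ c))))) ↔ (((c ↔ (a ∨ c)) → a) ∨ (c → a)) = True ↔ True = True

True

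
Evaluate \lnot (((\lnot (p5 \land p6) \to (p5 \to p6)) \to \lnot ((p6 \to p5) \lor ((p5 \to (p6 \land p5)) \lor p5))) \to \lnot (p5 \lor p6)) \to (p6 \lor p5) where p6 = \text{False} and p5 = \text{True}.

\text{True}

Substituting p6=\text{False}, p5=\text{True}:
p5 \land p6 = \text{True} \land \text{False} = \text{False}
\lnot (p5 \land p6) = \lnot \text{False} = \text{True}
p5 \to p6 = \text{True} \to \text{False} = \text{False}
\lnot (p5 \land p6) \to (p5 \to p6) = \text{True} \to \text{False} = \text{False}
p6 \to p5 = \text{False} \to \text{True} = \text{True}
p6 \land p5 = \text{False} \land \text{True} = \text{False}
p5 \to (p6 \land p5) = \text{True} \to \text{False} = \text{False}
(p5 \to (p6 \land p5)) \lor p5 = \text{False} \lor \text{True} = \text{True}
(p6 \to p5) \lor ((p5 \to (p6 \land p5)) \lor p5) = \text{True} \lor \text{True} = \text{True}
\lnot ((p6 \to p5) \lor ((p5 \to (p6 \land p5)) \lor p5)) = \lnot \text{True} = \text{False}
(\lnot (p5 \land p6) \to (p5 \to p6)) \to \lnot ((p6 \to p5) \lor ((p5 \to (p6 \land p5)) \lor p5)) = \text{False} \to \text{False} = \text{True}
p5 \lor p6 = \text{True} \lor \text{False} = \text{True}
\lnot (p5 \lor p6) = \lnot \text{True} = \text{False}
((\lnot (p5 \land p6) \to (p5 \to p6)) \to \lnot ((p6 \to p5) \lor ((p5 \to (p6 \land p5)) \lor p5))) \to \lnot (p5 \lor p6) = \text{True} \to \text{False} = \text{False}
\lnot (((\lnot (p5 \land p6) \to (p5 \to p6)) \to \lnot ((p6 \to p5) \lor ((p5 \to (p6 \land p5)) \lor p5))) \to \lnot (p5 \lor p6)) = \lnot \text{False} = \text{True}
p6 \lor p5 = \text{False} \lor \text{True} = \text{True}
\lnot (((\lnot (p5 \land p6) \to (p5 \to p6)) \to \lnot ((p6 \to p5) \lor ((p5 \to (p6 \land p5)) \lor p5))) \to \lnot (p5 \lor p6)) \to (p6 \lor p5) = \text{True} \to \text{True} = \text{True}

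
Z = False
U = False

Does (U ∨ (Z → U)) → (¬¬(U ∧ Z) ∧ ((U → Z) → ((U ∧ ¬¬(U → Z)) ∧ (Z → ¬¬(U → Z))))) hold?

Z → U = False → False = True
U ∨ (Z → U) = False ∨ True = True
U ∧ Z = False ∧ False = False
¬(U ∧ Z) = ¬False = True
¬¬(U ∧ Z) = ¬True = False
U → Z = False → False = True
U → Z = False → False = True
¬(U → Z) = ¬True = False
¬¬(U → Z) = ¬False = True
U ∧ ¬¬(U → Z) = False ∧ True = False
U → Z = False → False = True
¬(U → Z) = ¬True = False
¬¬(U → Z) = ¬False = True
Z → ¬¬(U → Z) = False → True = True
(U ∧ ¬¬(U → Z)) ∧ (Z → ¬¬(U → Z)) = False ∧ True = False
(U → Z) → ((U ∧ ¬¬(U → Z)) ∧ (Z → ¬¬(U → Z))) = True → False = False
¬¬(U ∧ Z) ∧ ((U → Z) → ((U ∧ ¬¬(U → Z)) ∧ (Z → ¬¬(U → Z)))) = False ∧ False = False
(U ∨ (Z → U)) → (¬¬(U ∧ Z) ∧ ((U → Z) → ((U ∧ ¬¬(U → Z)) ∧ (Z → ¬¬(U → Z))))) = True → False = False

False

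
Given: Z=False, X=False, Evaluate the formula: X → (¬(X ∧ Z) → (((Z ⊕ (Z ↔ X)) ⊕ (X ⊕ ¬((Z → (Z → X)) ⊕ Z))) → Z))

True

X ∧ Z = False ∧ False = False
¬(X ∧ Z) = ¬False = True
Z ↔ X = False ↔ False = True
Z ⊕ (Z ↔ X) = False ⊕ True = True
Z → X = False → False = True
Z → (Z → X) = False → True = True
(Z → (Z → X)) ⊕ Z = True ⊕ False = True
¬((Z → (Z → X)) ⊕ Z) = ¬True = False
X ⊕ ¬((Z → (Z → X)) ⊕ Z) = False ⊕ False = False
(Z ⊕ (Z ↔ X)) ⊕ (X ⊕ ¬((Z → (Z → X)) ⊕ Z)) = True ⊕ False = True
((Z ⊕ (Z ↔ X)) ⊕ (X ⊕ ¬((Z → (Z → X)) ⊕ Z))) → Z = True → False = False
¬(X ∧ Z) → (((Z ⊕ (Z ↔ X)) ⊕ (X ⊕ ¬((Z → (Z → X)) ⊕ Z))) → Z) = True → False = False
X → (¬(X ∧ Z) → (((Z ⊕ (Z ↔ X)) ⊕ (X ⊕ ¬((Z → (Z → X)) ⊕ Z))) → Z)) = False → False = True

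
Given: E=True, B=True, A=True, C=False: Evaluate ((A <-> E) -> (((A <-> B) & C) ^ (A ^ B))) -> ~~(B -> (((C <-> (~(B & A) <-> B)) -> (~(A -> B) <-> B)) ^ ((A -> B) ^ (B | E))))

True

A <-> E = True <-> True = True
A <-> B = True <-> True = True
(A <-> B) & C = True & False = False
A ^ B = True ^ True = False
((A <-> B) & C) ^ (A ^ B) = False ^ False = False
(A <-> E) -> (((A <-> B) & C) ^ (A ^ B)) = True -> False = False
B & A = True & True = True
~(B & A) = ~True = False
~(B & A) <-> B = False <-> True = False
C <-> (~(B & A) <-> B) = False <-> False = True
A -> B = True -> True = True
~(A -> B) = ~True = False
~(A -> B) <-> B = False <-> True = False
(C <-> (~(B & A) <-> B)) -> (~(A -> B) <-> B) = True -> False = False
A -> B = True -> True = True
B | E = True | True = True
(A -> B) ^ (B | E) = True ^ True = False
((C <-> (~(B & A) <-> B)) -> (~(A -> B) <-> B)) ^ ((A -> B) ^ (B | E)) = False ^ False = False
B -> (((C <-> (~(B & A) <-> B)) -> (~(A -> B) <-> B)) ^ ((A -> B) ^ (B | E))) = True -> False = False
~(B -> (((C <-> (~(B & A) <-> B)) -> (~(A -> B) <-> B)) ^ ((A -> B) ^ (B | E)))) = ~False = True
~~(B -> (((C <-> (~(B & A) <-> B)) -> (~(A -> B) <-> B)) ^ ((A -> B) ^ (B | E)))) = ~True = False
((A <-> E) -> (((A <-> B) & C) ^ (A ^ B))) -> ~~(B -> (((C <-> (~(B & A) <-> B)) -> (~(A -> B) <-> B)) ^ ((A -> B) ^ (B | E)))) = False -> False = True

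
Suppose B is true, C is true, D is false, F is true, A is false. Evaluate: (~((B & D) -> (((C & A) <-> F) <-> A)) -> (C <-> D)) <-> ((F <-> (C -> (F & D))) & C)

False

Substituting B=True, C=True, D=False, F=True, A=False:
B & D = True & False = False
C & A = True & False = False
(C & A) <-> F = False <-> True = False
((C & A) <-> F) <-> A = False <-> False = True
(B & D) -> (((C & A) <-> F) <-> A) = False -> True = True
~((B & D) -> (((C & A) <-> F) <-> A)) = ~True = False
C <-> D = True <-> False = False
~((B & D) -> (((C & A) <-> F) <-> A)) -> (C <-> D) = False -> False = True
F & D = True & False = False
C -> (F & D) = True -> False = False
F <-> (C -> (F & D)) = True <-> False = False
(F <-> (C -> (F & D))) & C = False & True = False
(~((B & D) -> (((C & A) <-> F) <-> A)) -> (C <-> D)) <-> ((F <-> (C -> (F & D))) & C) = True <-> False = False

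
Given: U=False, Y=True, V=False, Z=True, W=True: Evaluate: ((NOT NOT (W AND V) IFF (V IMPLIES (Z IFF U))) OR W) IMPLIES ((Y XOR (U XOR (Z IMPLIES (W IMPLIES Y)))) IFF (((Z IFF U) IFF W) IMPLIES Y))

False

W AND V = True AND False = False
NOT (W AND V) = NOT False = True
NOT NOT (W AND V) = NOT True = False
Z IFF U = True IFF False = False
V IMPLIES (Z IFF U) = False IMPLIES False = True
NOT NOT (W AND V) IFF (V IMPLIES (Z IFF U)) = False IFF True = False
(NOT NOT (W AND V) IFF (V IMPLIES (Z IFF U))) OR W = False OR True = True
W IMPLIES Y = True IMPLIES True = True
Z IMPLIES (W IMPLIES Y) = True IMPLIES True = True
U XOR (Z IMPLIES (W IMPLIES Y)) = False XOR True = True
Y XOR (U XOR (Z IMPLIES (W IMPLIES Y))) = True XOR True = False
Z IFF U = True IFF False = False
(Z IFF U) IFF W = False IFF True = False
((Z IFF U) IFF W) IMPLIES Y = False IMPLIES True = True
(Y XOR (U XOR (Z IMPLIES (W IMPLIES Y)))) IFF (((Z IFF U) IFF W) IMPLIES Y) = False IFF True = False
((NOT NOT (W AND V) IFF (V IMPLIES (Z IFF U))) OR W) IMPLIES ((Y XOR (U XOR (Z IMPLIES (W IMPLIES Y)))) IFF (((Z IFF U) IFF W) IMPLIES Y)) = True IMPLIES False = False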